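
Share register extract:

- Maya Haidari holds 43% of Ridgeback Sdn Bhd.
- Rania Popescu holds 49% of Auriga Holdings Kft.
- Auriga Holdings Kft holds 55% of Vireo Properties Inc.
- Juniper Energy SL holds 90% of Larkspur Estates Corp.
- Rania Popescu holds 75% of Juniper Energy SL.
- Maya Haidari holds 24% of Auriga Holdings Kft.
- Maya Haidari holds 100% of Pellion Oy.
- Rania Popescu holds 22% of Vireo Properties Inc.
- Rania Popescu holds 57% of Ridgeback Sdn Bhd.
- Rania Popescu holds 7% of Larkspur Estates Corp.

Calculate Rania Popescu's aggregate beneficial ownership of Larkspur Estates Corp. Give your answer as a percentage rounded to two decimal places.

74.50%

Rania reaches Larkspur along 2 paths.
Direct stake: 7% = 7%.
Via Juniper: 75% × 90% = 67.5%.
Total: 7% + 67.5% = 74.5%.
Rounded: 74.50%.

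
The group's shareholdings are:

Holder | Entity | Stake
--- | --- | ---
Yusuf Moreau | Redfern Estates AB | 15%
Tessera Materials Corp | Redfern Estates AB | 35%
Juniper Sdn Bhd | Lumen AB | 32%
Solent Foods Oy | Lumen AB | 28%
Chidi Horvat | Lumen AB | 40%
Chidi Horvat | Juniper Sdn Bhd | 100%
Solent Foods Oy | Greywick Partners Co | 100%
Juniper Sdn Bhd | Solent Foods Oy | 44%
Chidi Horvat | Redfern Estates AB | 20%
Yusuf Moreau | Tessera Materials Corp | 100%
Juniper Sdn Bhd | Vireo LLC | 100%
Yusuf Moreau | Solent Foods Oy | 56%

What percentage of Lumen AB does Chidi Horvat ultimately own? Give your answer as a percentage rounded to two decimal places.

84.32%

Chidi reaches Lumen along 3 paths.
Direct stake: 40% = 40%.
Via Juniper → Solent: 100% × 44% × 28% = 12.32%.
Via Juniper: 100% × 32% = 32%.
Total: 40% + 12.32% + 32% = 84.32%.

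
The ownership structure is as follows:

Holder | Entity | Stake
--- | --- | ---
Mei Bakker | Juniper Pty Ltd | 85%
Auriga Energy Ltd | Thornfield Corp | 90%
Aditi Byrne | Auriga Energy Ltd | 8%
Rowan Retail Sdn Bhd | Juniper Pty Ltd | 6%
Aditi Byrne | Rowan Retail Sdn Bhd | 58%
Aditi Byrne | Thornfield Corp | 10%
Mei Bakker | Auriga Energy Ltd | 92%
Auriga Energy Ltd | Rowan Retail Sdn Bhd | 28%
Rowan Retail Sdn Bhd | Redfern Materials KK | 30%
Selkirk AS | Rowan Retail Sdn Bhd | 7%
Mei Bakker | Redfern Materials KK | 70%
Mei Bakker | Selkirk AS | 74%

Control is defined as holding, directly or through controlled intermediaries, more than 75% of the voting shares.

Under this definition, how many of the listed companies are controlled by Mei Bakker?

3

Mei holds 92% of Auriga, so Mei controls Auriga.
Auriga holds 90% of Thornfield, so Mei controls Thornfield.
Mei holds 85% of Juniper, so Mei controls Juniper.
No other company's threshold is met.
Mei controls 3 companies.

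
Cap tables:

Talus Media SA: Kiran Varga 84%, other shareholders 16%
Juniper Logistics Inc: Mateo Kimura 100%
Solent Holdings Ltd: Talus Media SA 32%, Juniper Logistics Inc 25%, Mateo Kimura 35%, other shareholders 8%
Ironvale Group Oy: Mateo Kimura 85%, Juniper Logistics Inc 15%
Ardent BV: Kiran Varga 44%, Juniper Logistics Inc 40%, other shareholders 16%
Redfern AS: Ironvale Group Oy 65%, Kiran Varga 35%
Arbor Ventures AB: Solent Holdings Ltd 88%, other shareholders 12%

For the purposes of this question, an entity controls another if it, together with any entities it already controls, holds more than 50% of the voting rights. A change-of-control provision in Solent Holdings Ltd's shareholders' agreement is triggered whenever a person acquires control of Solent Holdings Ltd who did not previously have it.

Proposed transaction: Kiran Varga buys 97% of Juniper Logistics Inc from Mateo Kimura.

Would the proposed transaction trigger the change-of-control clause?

Yes

The purchase adds only to Kiran's holdings (Mateo's stake shrinks), so Kiran is the only person who could newly come to control Solent.
Kiran holds 84% of Talus, so Kiran controls Talus.
In Solent, Kiran's side holds only 32%, not > 50%.
So before the transaction, Kiran does not control Solent.
After the purchase, Kiran holds 97% of Juniper directly, and Mateo's stake falls to 3%.
Kiran holds 97% of Juniper, so Kiran controls Juniper.
Talus and Juniper together hold 32% + 25% = 57% of Solent, so Kiran controls Solent.
Kiran did not control Solent before and does after, so the clause is triggered.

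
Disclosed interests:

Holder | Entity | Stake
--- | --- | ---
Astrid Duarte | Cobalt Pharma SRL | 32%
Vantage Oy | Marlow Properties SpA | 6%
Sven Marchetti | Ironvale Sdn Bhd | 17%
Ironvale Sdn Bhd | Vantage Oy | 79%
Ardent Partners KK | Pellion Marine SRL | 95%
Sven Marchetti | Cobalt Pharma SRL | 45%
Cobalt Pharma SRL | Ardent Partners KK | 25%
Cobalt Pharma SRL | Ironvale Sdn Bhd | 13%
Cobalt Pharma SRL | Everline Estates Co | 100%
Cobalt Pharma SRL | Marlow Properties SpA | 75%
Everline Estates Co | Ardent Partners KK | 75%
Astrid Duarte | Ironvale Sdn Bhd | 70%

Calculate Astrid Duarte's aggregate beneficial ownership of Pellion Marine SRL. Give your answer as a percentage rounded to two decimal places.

Astrid reaches Pellion along 2 paths.
Via Cobalt → Ardent: 32% × 25% × 95% = 7.6%.
Via Cobalt → Everline → Ardent: 32% × 100% × 75% × 95% = 22.8%.
Total: 7.6% + 22.8% = 30.4%.
Rounded: 30.40%.

30.40%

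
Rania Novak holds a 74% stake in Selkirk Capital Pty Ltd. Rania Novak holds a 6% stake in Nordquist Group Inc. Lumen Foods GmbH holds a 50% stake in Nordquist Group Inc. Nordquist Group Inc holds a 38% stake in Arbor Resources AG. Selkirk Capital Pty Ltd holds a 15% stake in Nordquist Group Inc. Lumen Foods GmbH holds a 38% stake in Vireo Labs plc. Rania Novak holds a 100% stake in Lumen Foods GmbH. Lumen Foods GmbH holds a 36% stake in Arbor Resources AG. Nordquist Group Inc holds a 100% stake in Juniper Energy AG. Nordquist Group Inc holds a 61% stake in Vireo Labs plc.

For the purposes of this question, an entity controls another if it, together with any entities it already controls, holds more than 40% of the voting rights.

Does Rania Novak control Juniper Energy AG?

Yes

Rania holds 74% of Selkirk, so Rania controls Selkirk.
Rania holds 100% of Lumen, so Rania controls Lumen.
Lumen and Selkirk and Rania together hold 50% + 15% + 6% = 71% of Nordquist, so Rania controls Nordquist.
Nordquist holds 100% of Juniper, so Rania controls Juniper.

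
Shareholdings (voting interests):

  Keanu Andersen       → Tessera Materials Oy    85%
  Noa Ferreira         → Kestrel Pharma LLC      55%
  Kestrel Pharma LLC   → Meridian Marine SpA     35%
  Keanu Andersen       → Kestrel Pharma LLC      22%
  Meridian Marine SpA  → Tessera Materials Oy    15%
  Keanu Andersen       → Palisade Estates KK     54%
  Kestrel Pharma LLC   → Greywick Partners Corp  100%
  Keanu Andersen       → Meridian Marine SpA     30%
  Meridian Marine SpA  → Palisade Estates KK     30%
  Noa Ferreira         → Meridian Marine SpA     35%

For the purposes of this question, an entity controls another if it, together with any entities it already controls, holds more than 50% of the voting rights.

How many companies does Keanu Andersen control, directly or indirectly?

Keanu holds 85% of Tessera, so Keanu controls Tessera.
Keanu holds 54% of Palisade, so Keanu controls Palisade.
No other company's threshold is met.
Keanu controls 2 companies.

2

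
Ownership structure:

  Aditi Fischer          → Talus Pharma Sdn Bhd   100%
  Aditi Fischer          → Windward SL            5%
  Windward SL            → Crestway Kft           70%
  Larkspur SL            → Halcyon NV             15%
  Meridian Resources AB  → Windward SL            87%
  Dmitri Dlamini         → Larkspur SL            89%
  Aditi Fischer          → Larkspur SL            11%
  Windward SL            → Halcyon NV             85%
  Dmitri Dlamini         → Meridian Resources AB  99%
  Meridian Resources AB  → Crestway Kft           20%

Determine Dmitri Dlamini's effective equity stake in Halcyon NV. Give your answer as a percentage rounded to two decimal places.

86.56%

Dmitri reaches Halcyon along 2 paths.
Via Meridian → Windward: 99% × 87% × 85% = 73.2105%.
Via Larkspur: 89% × 15% = 13.35%.
Total: 73.2105% + 13.35% = 86.5605%.
Rounded: 86.56%.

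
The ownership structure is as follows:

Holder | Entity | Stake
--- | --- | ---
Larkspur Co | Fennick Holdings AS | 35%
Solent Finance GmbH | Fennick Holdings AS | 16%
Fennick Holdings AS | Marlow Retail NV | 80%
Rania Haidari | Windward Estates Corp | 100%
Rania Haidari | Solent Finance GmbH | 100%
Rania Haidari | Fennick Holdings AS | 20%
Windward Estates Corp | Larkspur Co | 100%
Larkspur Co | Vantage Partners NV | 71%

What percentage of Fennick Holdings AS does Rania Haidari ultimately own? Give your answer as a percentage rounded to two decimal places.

71.00%

Rania reaches Fennick along 3 paths.
Via Windward → Larkspur: 100% × 100% × 35% = 35%.
Via Solent: 100% × 16% = 16%.
Direct stake: 20% = 20%.
Total: 35% + 16% + 20% = 71%.
Rounded: 71.00%.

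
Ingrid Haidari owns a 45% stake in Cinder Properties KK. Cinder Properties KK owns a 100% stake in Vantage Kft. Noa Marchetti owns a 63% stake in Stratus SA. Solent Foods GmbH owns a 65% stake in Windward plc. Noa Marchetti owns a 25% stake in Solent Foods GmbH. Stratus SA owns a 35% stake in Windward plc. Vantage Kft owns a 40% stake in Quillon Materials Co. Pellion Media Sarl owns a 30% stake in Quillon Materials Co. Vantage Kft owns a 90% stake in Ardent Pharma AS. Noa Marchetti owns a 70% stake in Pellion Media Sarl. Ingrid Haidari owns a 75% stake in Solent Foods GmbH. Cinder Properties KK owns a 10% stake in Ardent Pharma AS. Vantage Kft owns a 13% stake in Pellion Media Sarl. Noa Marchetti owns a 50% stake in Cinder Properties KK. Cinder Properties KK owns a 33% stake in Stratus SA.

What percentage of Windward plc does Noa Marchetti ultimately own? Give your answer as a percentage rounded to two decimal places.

44.08%

Noa reaches Windward along 3 paths.
Via Solent: 25% × 65% = 16.25%.
Via Stratus: 63% × 35% = 22.05%.
Via Cinder → Stratus: 50% × 33% × 35% = 5.775%.
Total: 16.25% + 22.05% + 5.775% = 44.075%.
Rounded: 44.08%.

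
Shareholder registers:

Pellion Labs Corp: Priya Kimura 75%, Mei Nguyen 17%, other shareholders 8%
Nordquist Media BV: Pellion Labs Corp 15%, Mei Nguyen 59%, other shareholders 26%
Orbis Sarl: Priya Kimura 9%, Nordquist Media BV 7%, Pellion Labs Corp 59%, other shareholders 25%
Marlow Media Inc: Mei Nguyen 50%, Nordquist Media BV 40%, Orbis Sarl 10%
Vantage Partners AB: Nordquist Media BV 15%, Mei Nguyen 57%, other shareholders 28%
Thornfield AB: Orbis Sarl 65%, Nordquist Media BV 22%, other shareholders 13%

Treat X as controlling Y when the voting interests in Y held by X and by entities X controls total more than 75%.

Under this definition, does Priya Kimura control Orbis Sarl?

No

Priya's largest direct stake is 75% in Pellion, which does not meet the threshold, so Priya controls no company.
In Orbis, Priya's side holds only 9%, not > 75%.
So Priya does not control Orbis.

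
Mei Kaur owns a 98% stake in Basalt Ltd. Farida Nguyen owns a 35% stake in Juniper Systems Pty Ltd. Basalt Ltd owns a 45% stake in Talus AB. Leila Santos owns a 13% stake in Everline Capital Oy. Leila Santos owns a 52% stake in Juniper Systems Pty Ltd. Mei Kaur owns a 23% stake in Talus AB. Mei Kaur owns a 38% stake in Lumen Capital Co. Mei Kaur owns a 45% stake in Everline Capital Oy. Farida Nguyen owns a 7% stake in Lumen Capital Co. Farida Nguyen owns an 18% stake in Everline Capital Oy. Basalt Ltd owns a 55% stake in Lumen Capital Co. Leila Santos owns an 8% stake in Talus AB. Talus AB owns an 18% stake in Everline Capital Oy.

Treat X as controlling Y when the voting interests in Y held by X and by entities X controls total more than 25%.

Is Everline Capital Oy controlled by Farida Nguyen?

No

Farida holds 35% of Juniper, so Farida controls Juniper.
In Everline, Farida's side holds only 18%, not > 25%.
So Farida does not control Everline.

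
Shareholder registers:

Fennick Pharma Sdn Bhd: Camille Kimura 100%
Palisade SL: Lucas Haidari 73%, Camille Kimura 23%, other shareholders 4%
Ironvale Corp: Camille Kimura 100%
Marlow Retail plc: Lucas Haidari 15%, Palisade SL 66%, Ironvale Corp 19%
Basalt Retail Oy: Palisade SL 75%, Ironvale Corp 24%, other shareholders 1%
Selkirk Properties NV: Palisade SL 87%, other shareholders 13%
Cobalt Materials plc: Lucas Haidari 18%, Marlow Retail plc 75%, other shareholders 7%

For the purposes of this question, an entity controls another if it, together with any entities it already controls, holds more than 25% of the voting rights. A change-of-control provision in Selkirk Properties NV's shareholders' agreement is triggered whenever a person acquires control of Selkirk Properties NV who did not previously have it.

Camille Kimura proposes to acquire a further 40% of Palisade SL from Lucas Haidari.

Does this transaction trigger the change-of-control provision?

The purchase adds only to Camille's holdings (Lucas's stake shrinks), so Camille is the only person who could newly come to control Selkirk.
Camille holds 100% of Fennick, so Camille controls Fennick.
Camille holds 100% of Ironvale, so Camille controls Ironvale.
Neither Camille nor any entity Camille controls holds any voting interest in Selkirk.
So before the transaction, Camille does not control Selkirk.
After the purchase, Camille's direct stake in Palisade rises to 23% + 40% = 63%, and Lucas's stake falls to 33%.
Camille holds 63% of Palisade, so Camille controls Palisade.
Palisade holds 87% of Selkirk, so Camille controls Selkirk.
Camille did not control Selkirk before and does after, so the clause is triggered.

Yes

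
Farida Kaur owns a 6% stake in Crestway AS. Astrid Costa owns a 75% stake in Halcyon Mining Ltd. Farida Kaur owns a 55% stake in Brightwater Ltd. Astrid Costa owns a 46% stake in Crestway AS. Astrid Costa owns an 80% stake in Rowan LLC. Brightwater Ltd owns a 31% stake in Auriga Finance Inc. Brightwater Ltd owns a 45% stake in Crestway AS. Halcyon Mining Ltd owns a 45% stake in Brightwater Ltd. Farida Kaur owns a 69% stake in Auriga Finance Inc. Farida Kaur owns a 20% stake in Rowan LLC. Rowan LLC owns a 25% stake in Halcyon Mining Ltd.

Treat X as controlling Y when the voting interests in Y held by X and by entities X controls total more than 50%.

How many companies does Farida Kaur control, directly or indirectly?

Farida holds 55% of Brightwater, so Farida controls Brightwater.
Farida and Brightwater together hold 6% + 45% = 51% of Crestway, so Farida controls Crestway.
Farida and Brightwater together hold 69% + 31% = 100% of Auriga, so Farida controls Auriga.
No other company's threshold is met.
Farida controls 3 companies.

3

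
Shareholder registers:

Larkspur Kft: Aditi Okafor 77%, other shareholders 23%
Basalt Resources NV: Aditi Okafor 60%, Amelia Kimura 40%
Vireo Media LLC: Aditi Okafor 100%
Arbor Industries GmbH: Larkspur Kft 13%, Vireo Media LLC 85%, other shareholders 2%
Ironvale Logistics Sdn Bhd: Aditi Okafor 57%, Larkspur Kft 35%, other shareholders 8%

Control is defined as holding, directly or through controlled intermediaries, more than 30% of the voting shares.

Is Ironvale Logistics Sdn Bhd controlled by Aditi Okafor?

Aditi holds 77% of Larkspur, so Aditi controls Larkspur.
Aditi and Larkspur together hold 57% + 35% = 92% of Ironvale, so Aditi controls Ironvale.

Yes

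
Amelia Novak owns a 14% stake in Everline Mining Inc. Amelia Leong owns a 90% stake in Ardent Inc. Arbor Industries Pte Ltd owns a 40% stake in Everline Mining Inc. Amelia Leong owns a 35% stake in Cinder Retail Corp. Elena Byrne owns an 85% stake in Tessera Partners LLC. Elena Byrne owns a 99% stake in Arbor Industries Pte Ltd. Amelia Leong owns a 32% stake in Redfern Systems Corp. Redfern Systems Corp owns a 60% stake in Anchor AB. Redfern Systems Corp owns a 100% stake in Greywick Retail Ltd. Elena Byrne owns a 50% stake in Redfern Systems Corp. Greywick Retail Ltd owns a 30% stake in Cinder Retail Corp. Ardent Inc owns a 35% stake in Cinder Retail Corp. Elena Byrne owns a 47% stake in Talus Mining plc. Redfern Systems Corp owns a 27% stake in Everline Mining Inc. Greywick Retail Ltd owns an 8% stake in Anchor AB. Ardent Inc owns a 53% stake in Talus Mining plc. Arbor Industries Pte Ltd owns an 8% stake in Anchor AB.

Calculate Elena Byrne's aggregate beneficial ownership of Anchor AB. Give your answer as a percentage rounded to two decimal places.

41.92%

Elena reaches Anchor along 3 paths.
Via Redfern → Greywick: 50% × 100% × 8% = 4%.
Via Arbor: 99% × 8% = 7.92%.
Via Redfern: 50% × 60% = 30%.
Total: 4% + 7.92% + 30% = 41.92%.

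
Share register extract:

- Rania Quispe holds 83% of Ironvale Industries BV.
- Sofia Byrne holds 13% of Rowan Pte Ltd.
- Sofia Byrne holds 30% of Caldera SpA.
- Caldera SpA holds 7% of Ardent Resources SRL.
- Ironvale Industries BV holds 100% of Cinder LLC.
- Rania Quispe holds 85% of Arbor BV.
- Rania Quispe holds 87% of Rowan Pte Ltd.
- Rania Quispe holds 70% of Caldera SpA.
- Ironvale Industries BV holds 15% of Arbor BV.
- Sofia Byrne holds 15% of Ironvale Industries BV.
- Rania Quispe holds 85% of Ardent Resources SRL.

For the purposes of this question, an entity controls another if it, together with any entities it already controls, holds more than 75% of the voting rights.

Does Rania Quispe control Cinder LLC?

Yes

Rania holds 83% of Ironvale, so Rania controls Ironvale.
Ironvale holds 100% of Cinder, so Rania controls Cinder.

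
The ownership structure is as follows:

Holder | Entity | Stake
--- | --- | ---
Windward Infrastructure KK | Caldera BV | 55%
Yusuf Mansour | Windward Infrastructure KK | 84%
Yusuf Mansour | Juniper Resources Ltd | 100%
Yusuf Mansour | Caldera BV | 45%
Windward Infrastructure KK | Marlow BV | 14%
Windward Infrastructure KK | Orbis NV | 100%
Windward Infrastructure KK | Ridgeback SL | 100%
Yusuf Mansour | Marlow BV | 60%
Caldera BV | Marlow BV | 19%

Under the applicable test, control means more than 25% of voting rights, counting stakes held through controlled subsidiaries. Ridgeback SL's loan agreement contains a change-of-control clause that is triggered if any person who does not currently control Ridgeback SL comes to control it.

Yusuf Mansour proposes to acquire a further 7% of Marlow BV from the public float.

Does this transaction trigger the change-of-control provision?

The purchase changes only Yusuf's holdings, so Yusuf is the only person who could newly come to control Ridgeback.
Yusuf holds 84% of Windward, so Yusuf controls Windward.
Windward holds 100% of Ridgeback, so Yusuf controls Ridgeback.
So Yusuf already controls Ridgeback before the transaction.
After the purchase, Yusuf's direct stake in Marlow rises to 60% + 7% = 67%.
Yusuf controlled Ridgeback already, so this is not a new person acquiring control; every other person's position is unchanged or reduced.
No new person acquires control, so the clause is not triggered.

No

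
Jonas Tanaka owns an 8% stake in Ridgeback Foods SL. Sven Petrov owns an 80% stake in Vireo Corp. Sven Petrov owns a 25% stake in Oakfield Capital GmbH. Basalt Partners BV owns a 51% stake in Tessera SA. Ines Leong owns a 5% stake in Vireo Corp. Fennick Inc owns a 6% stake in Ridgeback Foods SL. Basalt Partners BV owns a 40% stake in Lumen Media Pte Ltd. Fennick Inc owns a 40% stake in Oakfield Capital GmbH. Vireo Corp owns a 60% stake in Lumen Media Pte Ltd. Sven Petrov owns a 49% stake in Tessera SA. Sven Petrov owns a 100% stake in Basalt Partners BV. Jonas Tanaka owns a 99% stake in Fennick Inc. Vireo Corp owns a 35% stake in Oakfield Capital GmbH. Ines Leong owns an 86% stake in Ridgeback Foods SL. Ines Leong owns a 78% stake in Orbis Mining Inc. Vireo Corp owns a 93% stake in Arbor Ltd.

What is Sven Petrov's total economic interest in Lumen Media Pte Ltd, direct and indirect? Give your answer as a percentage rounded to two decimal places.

88.00%

Sven reaches Lumen along 2 paths.
Via Vireo: 80% × 60% = 48%.
Via Basalt: 100% × 40% = 40%.
Total: 48% + 40% = 88%.
Rounded: 88.00%.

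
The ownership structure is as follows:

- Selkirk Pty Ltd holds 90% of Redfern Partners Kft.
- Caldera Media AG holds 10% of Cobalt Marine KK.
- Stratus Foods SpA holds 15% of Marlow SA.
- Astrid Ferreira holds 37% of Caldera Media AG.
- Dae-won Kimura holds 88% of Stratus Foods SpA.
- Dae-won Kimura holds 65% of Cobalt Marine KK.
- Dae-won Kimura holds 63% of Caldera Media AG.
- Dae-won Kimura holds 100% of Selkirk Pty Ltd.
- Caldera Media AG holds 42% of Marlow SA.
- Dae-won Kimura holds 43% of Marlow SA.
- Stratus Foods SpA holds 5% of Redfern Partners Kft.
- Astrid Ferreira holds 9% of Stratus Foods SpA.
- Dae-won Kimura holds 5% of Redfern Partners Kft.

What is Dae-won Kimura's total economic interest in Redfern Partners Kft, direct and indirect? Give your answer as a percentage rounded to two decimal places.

Dae-won reaches Redfern along 3 paths.
Via Selkirk: 100% × 90% = 90%.
Via Stratus: 88% × 5% = 4.4%.
Direct stake: 5% = 5%.
Total: 90% + 4.4% + 5% = 99.4%.
Rounded: 99.40%.

99.40%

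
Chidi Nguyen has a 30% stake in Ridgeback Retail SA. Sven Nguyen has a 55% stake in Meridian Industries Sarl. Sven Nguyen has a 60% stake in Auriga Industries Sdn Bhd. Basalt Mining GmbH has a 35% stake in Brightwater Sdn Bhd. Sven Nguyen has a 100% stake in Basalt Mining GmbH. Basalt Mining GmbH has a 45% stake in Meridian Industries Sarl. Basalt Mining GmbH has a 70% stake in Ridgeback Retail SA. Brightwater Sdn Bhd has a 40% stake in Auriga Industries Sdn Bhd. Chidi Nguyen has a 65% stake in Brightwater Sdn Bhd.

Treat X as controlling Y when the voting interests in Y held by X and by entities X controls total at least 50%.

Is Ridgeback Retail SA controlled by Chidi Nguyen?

Chidi holds 65% of Brightwater, so Chidi controls Brightwater.
In Ridgeback, Chidi's side holds only 30%, not ≥ 50%.
So Chidi does not control Ridgeback.

No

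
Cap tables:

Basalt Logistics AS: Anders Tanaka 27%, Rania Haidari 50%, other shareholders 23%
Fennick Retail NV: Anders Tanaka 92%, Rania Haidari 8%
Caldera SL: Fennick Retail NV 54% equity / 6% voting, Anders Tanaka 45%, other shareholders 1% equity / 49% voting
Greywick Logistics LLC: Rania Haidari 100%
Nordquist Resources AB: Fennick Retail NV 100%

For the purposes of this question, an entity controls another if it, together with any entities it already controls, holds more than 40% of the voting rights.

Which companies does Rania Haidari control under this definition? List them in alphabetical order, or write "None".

Basalt Logistics AS, Greywick Logistics LLC

Rania holds 50% of Basalt, so Rania controls Basalt.
Rania holds 100% of Greywick, so Rania controls Greywick.
No other company's threshold is met.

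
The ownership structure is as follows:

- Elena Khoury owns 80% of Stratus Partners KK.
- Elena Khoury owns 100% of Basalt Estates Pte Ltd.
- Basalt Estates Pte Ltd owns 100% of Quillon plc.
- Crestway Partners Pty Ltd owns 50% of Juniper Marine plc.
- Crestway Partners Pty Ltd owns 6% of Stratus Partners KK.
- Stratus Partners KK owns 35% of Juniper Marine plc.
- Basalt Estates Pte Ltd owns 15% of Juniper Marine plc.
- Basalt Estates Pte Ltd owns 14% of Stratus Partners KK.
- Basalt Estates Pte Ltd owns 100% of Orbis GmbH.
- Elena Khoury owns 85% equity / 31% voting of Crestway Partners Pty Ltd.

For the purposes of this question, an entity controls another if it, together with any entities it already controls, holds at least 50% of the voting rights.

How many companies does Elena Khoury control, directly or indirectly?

5

Elena holds 100% of Basalt, so Elena controls Basalt.
Basalt holds 100% of Quillon, so Elena controls Quillon.
Elena and Basalt together hold 80% + 14% = 94% of Stratus, so Elena controls Stratus.
Basalt holds 100% of Orbis, so Elena controls Orbis.
Stratus and Basalt together hold 35% + 15% = 50% of Juniper, so Elena controls Juniper.
No other company's threshold is met.
Elena controls 5 companies.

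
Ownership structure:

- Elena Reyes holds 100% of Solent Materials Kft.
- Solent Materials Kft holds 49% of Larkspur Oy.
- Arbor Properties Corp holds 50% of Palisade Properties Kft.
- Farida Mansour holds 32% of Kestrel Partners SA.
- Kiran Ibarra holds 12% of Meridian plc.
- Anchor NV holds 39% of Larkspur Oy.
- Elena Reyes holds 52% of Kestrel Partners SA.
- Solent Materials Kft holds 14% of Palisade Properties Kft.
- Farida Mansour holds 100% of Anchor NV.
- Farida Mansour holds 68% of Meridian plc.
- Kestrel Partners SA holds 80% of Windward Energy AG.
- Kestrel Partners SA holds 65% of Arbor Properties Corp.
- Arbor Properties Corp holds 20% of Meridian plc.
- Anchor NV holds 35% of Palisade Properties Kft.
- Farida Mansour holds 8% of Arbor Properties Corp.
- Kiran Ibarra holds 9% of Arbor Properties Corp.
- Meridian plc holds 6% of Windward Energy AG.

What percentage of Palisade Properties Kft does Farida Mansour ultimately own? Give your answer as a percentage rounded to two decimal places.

49.40%

Farida reaches Palisade along 3 paths.
Via Anchor: 100% × 35% = 35%.
Via Kestrel → Arbor: 32% × 65% × 50% = 10.4%.
Via Arbor: 8% × 50% = 4%.
Total: 35% + 10.4% + 4% = 49.4%.
Rounded: 49.40%.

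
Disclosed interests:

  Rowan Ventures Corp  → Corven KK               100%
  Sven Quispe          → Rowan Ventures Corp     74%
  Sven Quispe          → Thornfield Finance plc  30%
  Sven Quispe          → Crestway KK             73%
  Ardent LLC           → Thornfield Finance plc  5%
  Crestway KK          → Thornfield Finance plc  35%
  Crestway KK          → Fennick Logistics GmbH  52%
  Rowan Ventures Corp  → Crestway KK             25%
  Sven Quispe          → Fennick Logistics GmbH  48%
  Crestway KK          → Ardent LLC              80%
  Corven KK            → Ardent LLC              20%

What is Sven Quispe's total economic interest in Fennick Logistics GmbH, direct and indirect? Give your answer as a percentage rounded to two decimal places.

95.58%

Sven reaches Fennick along 3 paths.
Direct stake: 48% = 48%.
Via Rowan → Crestway: 74% × 25% × 52% = 9.62%.
Via Crestway: 73% × 52% = 37.96%.
Total: 48% + 9.62% + 37.96% = 95.58%.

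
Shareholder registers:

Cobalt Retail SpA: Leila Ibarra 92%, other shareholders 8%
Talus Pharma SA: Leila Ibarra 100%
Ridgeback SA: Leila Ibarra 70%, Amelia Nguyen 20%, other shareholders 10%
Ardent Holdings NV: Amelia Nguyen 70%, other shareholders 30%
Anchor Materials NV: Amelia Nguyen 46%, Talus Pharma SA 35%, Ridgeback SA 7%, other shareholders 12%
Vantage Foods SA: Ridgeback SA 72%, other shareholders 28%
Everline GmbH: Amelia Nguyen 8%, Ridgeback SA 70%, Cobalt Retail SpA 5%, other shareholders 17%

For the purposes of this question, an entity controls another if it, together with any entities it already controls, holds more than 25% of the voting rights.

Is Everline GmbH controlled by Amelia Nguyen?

No

Amelia holds 70% of Ardent, so Amelia controls Ardent.
Amelia holds 46% of Anchor, so Amelia controls Anchor.
In Everline, Amelia's side holds only 8%, not > 25%.
So Amelia does not control Everline.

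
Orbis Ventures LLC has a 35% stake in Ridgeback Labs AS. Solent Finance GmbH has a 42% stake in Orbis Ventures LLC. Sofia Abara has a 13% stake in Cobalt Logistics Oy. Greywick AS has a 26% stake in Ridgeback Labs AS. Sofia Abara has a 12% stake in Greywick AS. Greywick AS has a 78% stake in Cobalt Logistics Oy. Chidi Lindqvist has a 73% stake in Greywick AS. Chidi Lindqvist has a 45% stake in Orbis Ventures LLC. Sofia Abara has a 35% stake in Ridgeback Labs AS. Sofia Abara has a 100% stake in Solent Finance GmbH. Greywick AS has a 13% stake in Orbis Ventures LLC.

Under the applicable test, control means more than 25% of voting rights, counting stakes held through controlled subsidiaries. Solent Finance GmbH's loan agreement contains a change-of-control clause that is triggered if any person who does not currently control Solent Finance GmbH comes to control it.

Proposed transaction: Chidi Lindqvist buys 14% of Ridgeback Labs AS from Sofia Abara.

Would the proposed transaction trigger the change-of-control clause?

The purchase adds only to Chidi's holdings (Sofia's stake shrinks), so Chidi is the only person who could newly come to control Solent.
Chidi holds 73% of Greywick, so Chidi controls Greywick.
Chidi and Greywick together hold 45% + 13% = 58% of Orbis, so Chidi controls Orbis.
Greywick holds 78% of Cobalt, so Chidi controls Cobalt.
Orbis and Greywick together hold 35% + 26% = 61% of Ridgeback, so Chidi controls Ridgeback.
Neither Chidi nor any entity Chidi controls holds any voting interest in Solent.
So before the transaction, Chidi does not control Solent.
After the purchase, Chidi holds 14% of Ridgeback directly, and Sofia's stake falls to 21%.
Orbis and Greywick and Chidi together hold 35% + 26% + 14% = 75% of Ridgeback, so Chidi controls Ridgeback.
After the transaction, neither Chidi nor any entity Chidi controls holds a voting interest in Solent, so Chidi still does not control it.
No new person acquires control, so the clause is not triggered.

No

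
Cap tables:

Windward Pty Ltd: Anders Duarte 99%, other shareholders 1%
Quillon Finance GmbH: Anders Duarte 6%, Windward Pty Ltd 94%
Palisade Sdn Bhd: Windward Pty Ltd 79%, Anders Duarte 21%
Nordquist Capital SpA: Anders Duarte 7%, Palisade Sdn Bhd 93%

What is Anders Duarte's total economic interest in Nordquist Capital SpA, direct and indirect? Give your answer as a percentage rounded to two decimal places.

Anders reaches Nordquist along 3 paths.
Direct stake: 7% = 7%.
Via Windward → Palisade: 99% × 79% × 93% = 72.7353%.
Via Palisade: 21% × 93% = 19.53%.
Total: 7% + 72.7353% + 19.53% = 99.2653%.
Rounded: 99.27%.

99.27%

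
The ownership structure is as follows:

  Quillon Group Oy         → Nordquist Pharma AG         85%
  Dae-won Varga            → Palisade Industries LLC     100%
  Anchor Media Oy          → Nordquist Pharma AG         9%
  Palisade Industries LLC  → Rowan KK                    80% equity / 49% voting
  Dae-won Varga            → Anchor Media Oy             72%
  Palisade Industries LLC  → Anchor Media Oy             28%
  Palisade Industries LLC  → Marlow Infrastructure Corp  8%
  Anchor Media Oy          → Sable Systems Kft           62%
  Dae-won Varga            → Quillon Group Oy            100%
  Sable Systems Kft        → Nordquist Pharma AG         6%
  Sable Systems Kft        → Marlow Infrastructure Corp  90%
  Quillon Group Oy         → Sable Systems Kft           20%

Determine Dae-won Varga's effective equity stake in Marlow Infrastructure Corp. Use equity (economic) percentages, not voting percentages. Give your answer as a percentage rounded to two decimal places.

Dae-won reaches Marlow along 4 paths.
Via Palisade → Anchor → Sable: 100% × 28% × 62% × 90% = 15.624%.
Via Anchor → Sable: 72% × 62% × 90% = 40.176%.
Via Quillon → Sable: 100% × 20% × 90% = 18%.
Via Palisade: 100% × 8% = 8%.
Total: 15.624% + 40.176% + 18% + 8% = 81.8%.
Rounded: 81.80%.

81.80%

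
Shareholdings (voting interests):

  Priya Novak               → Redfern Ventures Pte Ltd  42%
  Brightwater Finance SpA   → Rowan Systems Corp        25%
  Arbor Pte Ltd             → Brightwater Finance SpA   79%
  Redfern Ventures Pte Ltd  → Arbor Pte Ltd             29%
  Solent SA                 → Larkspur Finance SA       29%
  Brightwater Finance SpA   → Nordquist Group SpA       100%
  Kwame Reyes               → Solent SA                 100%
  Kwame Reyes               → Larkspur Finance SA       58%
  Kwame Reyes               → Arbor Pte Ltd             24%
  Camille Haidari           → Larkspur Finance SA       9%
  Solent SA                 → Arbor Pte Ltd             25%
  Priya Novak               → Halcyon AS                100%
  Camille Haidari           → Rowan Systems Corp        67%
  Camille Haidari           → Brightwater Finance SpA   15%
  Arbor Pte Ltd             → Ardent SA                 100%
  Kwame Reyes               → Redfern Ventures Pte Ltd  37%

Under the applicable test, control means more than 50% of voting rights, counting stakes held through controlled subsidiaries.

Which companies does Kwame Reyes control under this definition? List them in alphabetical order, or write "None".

Larkspur Finance SA, Solent SA

Kwame holds 100% of Solent, so Kwame controls Solent.
Solent and Kwame together hold 29% + 58% = 87% of Larkspur, so Kwame controls Larkspur.
No other company's threshold is met.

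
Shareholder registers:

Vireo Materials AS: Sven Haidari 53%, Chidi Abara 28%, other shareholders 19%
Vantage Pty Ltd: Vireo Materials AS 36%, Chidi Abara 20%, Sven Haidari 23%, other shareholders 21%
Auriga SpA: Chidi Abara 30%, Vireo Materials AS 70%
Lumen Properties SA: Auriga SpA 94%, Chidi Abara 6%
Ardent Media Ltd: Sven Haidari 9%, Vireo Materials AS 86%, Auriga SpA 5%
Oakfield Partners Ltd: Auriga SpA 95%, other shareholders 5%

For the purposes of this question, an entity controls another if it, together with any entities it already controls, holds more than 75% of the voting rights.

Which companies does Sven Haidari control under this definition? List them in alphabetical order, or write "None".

Sven's largest direct stake is 53% in Vireo, which does not meet the threshold.

None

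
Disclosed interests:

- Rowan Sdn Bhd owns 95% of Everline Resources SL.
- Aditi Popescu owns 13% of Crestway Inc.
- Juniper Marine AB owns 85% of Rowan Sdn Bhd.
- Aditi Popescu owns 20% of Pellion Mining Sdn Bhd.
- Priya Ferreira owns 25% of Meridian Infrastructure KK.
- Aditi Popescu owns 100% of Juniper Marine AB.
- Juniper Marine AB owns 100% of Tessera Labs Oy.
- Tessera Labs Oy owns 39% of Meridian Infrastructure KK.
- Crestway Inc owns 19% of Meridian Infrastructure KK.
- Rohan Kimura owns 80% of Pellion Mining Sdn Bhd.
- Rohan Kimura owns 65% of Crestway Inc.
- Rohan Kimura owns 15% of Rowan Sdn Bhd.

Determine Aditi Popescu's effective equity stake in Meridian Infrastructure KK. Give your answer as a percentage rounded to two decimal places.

41.47%

Aditi reaches Meridian along 2 paths.
Via Juniper → Tessera: 100% × 100% × 39% = 39%.
Via Crestway: 13% × 19% = 2.47%.
Total: 39% + 2.47% = 41.47%.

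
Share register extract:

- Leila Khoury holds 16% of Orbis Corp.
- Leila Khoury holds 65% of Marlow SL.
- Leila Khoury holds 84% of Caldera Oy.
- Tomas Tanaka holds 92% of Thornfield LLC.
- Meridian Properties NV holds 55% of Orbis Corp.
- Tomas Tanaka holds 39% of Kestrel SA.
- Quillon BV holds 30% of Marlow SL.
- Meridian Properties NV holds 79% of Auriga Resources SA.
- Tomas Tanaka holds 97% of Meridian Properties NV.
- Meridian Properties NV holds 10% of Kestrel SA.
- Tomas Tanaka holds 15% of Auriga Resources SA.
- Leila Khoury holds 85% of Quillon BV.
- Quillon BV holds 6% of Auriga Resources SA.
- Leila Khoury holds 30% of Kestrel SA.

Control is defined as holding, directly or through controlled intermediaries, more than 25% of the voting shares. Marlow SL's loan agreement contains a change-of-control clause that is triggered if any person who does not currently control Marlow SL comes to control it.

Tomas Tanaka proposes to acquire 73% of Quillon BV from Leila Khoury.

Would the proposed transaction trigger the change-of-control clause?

The purchase adds only to Tomas's holdings (Leila's stake shrinks), so Tomas is the only person who could newly come to control Marlow.
Tomas holds 97% of Meridian, so Tomas controls Meridian.
Tomas holds 92% of Thornfield, so Tomas controls Thornfield.
Meridian holds 55% of Orbis, so Tomas controls Orbis.
Tomas and Meridian together hold 39% + 10% = 49% of Kestrel, so Tomas controls Kestrel.
Meridian and Tomas together hold 79% + 15% = 94% of Auriga, so Tomas controls Auriga.
Neither Tomas nor any entity Tomas controls holds any voting interest in Marlow.
So before the transaction, Tomas does not control Marlow.
After the purchase, Tomas holds 73% of Quillon directly, and Leila's stake falls to 12%.
Tomas holds 73% of Quillon, so Tomas controls Quillon.
Quillon holds 30% of Marlow, so Tomas controls Marlow.
Tomas did not control Marlow before and does after, so the clause is triggered.

Yes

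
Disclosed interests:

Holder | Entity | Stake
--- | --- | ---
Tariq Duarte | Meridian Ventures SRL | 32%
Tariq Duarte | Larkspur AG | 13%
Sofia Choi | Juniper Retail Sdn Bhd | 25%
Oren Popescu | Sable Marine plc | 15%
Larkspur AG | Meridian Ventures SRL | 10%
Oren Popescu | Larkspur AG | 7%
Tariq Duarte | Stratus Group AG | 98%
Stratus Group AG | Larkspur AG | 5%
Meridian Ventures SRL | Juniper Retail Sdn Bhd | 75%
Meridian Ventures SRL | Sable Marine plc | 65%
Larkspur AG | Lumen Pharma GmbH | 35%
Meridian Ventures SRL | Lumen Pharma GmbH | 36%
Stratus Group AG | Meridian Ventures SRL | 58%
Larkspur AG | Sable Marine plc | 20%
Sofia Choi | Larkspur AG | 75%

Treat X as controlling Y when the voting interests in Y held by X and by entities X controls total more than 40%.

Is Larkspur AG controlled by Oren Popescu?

Oren's largest direct stake is 15% in Sable, which does not meet the threshold, so Oren controls no company.
In Larkspur, Oren's side holds only 7%, not > 40%.
So Oren does not control Larkspur.

No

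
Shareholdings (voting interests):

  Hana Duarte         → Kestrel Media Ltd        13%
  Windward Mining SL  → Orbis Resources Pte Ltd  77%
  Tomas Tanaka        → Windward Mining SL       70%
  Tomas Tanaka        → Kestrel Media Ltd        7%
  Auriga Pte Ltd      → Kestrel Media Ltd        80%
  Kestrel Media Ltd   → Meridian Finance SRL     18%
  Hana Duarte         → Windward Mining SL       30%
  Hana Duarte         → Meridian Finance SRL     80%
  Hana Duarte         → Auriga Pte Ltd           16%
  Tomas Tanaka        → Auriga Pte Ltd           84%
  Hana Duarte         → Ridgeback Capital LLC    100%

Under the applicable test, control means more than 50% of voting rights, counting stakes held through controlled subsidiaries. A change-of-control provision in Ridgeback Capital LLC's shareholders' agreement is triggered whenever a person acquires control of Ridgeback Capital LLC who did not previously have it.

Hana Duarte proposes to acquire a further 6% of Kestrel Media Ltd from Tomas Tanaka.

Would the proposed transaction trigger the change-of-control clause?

The purchase adds only to Hana's holdings (Tomas's stake shrinks), so Hana is the only person who could newly come to control Ridgeback.
Hana holds 100% of Ridgeback, so Hana controls Ridgeback.
So Hana already controls Ridgeback before the transaction.
After the purchase, Hana's direct stake in Kestrel rises to 13% + 6% = 19%, and Tomas's stake falls to 1%.
Hana controlled Ridgeback already, so this is not a new person acquiring control; every other person's position is unchanged or reduced.
No new person acquires control, so the clause is not triggered.

No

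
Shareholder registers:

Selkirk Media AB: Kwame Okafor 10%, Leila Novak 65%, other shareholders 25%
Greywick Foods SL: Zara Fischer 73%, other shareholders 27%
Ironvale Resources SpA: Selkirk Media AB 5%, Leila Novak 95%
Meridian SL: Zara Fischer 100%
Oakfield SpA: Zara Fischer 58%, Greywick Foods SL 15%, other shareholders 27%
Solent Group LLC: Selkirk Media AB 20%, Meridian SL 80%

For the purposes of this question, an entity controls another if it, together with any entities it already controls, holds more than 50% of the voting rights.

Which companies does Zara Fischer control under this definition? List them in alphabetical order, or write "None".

Zara holds 73% of Greywick, so Zara controls Greywick.
Zara holds 100% of Meridian, so Zara controls Meridian.
Zara and Greywick together hold 58% + 15% = 73% of Oakfield, so Zara controls Oakfield.
Meridian holds 80% of Solent, so Zara controls Solent.
No other company's threshold is met.

Greywick Foods SL, Meridian SL, Oakfield SpA, Solent Group LLC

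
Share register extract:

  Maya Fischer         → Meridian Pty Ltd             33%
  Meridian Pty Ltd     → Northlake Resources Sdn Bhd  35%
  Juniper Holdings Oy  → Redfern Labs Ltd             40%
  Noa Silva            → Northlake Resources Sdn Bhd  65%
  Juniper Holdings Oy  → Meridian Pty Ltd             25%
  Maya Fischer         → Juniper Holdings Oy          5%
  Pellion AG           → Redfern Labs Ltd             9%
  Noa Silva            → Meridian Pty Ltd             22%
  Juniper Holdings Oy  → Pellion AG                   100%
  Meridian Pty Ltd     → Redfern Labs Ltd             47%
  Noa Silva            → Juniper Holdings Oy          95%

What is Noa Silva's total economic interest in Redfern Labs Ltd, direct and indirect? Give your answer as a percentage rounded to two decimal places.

68.05%

Noa reaches Redfern along 4 paths.
Via Juniper: 95% × 40% = 38%.
Via Meridian: 22% × 47% = 10.34%.
Via Juniper → Meridian: 95% × 25% × 47% = 11.1625%.
Via Juniper → Pellion: 95% × 100% × 9% = 8.55%.
Total: 38% + 10.34% + 11.1625% + 8.55% = 68.0525%.
Rounded: 68.05%.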